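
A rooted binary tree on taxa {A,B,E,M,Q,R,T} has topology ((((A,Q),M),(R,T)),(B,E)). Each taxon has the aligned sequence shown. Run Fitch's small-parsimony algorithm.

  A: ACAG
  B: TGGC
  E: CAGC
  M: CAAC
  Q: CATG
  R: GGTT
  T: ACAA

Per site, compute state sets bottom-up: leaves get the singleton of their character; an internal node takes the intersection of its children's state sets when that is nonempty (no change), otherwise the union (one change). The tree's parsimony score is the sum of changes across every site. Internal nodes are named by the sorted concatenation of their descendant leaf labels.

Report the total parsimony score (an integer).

[col 0] AQ: children A:{A}, Q:{C} ∪→ {A,C}; cost 1
[col 0] AMQ: children AQ:{A,C}, M:{C} ∩→ {C}; cost 0
[col 0] RT: children R:{G}, T:{A} ∪→ {A,G}; cost 1
[col 0] AMQRT: children AMQ:{C}, RT:{A,G} ∪→ {A,C,G}; cost 1
[col 0] BE: children B:{T}, E:{C} ∪→ {C,T}; cost 1
[col 0] ABEMQRT: children AMQRT:{A,C,G}, BE:{C,T} ∩→ {C}; cost 0
[col 1] AQ: children A:{C}, Q:{A} ∪→ {A,C}; cost 1
[col 1] AMQ: children AQ:{A,C}, M:{A} ∩→ {A}; cost 0
[col 1] RT: children R:{G}, T:{C} ∪→ {C,G}; cost 1
[col 1] AMQRT: children AMQ:{A}, RT:{C,G} ∪→ {A,C,G}; cost 1
[col 1] BE: children B:{G}, E:{A} ∪→ {A,G}; cost 1
[col 1] ABEMQRT: children AMQRT:{A,C,G}, BE:{A,G} ∩→ {A,G}; cost 0
[col 2] AQ: children A:{A}, Q:{T} ∪→ {A,T}; cost 1
[col 2] AMQ: children AQ:{A,T}, M:{A} ∩→ {A}; cost 0
[col 2] RT: children R:{T}, T:{A} ∪→ {A,T}; cost 1
[col 2] AMQRT: children AMQ:{A}, RT:{A,T} ∩→ {A}; cost 0
[col 2] BE: children B:{G}, E:{G} ∩→ {G}; cost 0
[col 2] ABEMQRT: children AMQRT:{A}, BE:{G} ∪→ {A,G}; cost 1
[col 3] AQ: children A:{G}, Q:{G} ∩→ {G}; cost 0
[col 3] AMQ: children AQ:{G}, M:{C} ∪→ {C,G}; cost 1
[col 3] RT: children R:{T}, T:{A} ∪→ {A,T}; cost 1
[col 3] AMQRT: children AMQ:{C,G}, RT:{A,T} ∪→ {A,C,G,T}; cost 1
[col 3] BE: children B:{C}, E:{C} ∩→ {C}; cost 0
[col 3] ABEMQRT: children AMQRT:{A,C,G,T}, BE:{C} ∩→ {C}; cost 0
per-site changes: [4, 4, 3, 3]; total = 14

14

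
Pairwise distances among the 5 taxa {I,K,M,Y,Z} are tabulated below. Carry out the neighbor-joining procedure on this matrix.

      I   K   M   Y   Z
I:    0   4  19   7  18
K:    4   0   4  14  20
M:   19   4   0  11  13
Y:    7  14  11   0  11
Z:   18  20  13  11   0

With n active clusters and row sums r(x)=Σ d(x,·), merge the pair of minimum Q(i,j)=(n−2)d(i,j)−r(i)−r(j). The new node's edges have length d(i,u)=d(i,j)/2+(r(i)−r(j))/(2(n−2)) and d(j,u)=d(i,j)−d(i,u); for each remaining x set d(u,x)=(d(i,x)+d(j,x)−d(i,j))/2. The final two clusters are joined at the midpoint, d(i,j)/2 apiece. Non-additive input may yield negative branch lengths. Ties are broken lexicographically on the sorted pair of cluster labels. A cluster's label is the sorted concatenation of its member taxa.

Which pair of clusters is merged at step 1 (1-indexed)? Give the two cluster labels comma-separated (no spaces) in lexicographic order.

I,K

step 1: merge (I,K) at d=4, Q=-78; branch lengths I→3, K→1; new cluster IK
  updated: d(IK,M)=19/2, d(IK,Y)=17/2, d(IK,Z)=17
step 2: merge (IK,M) at d=19/2, Q=-99/2; branch lengths IK→41/8, M→35/8; new cluster IKM
  updated: d(IKM,Y)=5, d(IKM,Z)=41/4
step 3: merge (IKM,Y) at d=5, Q=-105/4; branch lengths IKM→17/8, Y→23/8; new cluster IKMY
  updated: d(IKMY,Z)=65/8
step 4: merge (IKMY,Z) at d=65/8; branch lengths IKMY→65/16, Z→65/16; new cluster IKMYZ
final tree: ((((I:3,K:1):41/8,M:35/8):17/8,Y:23/8):65/16,Z:65/16)
total length: 213/8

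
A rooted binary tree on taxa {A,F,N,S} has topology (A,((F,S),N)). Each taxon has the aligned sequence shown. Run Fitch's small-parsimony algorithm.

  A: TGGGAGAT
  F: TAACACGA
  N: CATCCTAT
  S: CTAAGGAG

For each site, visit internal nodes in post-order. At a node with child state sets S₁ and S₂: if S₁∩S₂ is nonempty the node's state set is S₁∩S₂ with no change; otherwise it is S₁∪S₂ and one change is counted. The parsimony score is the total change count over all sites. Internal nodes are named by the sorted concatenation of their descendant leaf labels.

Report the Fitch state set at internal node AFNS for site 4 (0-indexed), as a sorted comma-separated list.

[col 0] FS: children F:{T}, S:{C} ∪→ {C,T}; cost 1
[col 0] FNS: children FS:{C,T}, N:{C} ∩→ {C}; cost 0
[col 0] AFNS: children A:{T}, FNS:{C} ∪→ {C,T}; cost 1
[col 1] FS: children F:{A}, S:{T} ∪→ {A,T}; cost 1
[col 1] FNS: children FS:{A,T}, N:{A} ∩→ {A}; cost 0
[col 1] AFNS: children A:{G}, FNS:{A} ∪→ {A,G}; cost 1
[col 2] FS: children F:{A}, S:{A} ∩→ {A}; cost 0
[col 2] FNS: children FS:{A}, N:{T} ∪→ {A,T}; cost 1
[col 2] AFNS: children A:{G}, FNS:{A,T} ∪→ {A,G,T}; cost 1
[col 3] FS: children F:{C}, S:{A} ∪→ {A,C}; cost 1
[col 3] FNS: children FS:{A,C}, N:{C} ∩→ {C}; cost 0
[col 3] AFNS: children A:{G}, FNS:{C} ∪→ {C,G}; cost 1
[col 4] FS: children F:{A}, S:{G} ∪→ {A,G}; cost 1
[col 4] FNS: children FS:{A,G}, N:{C} ∪→ {A,C,G}; cost 1
[col 4] AFNS: children A:{A}, FNS:{A,C,G} ∩→ {A}; cost 0
[col 5] FS: children F:{C}, S:{G} ∪→ {C,G}; cost 1
[col 5] FNS: children FS:{C,G}, N:{T} ∪→ {C,G,T}; cost 1
[col 5] AFNS: children A:{G}, FNS:{C,G,T} ∩→ {G}; cost 0
[col 6] FS: children F:{G}, S:{A} ∪→ {A,G}; cost 1
[col 6] FNS: children FS:{A,G}, N:{A} ∩→ {A}; cost 0
[col 6] AFNS: children A:{A}, FNS:{A} ∩→ {A}; cost 0
[col 7] FS: children F:{A}, S:{G} ∪→ {A,G}; cost 1
[col 7] FNS: children FS:{A,G}, N:{T} ∪→ {A,G,T}; cost 1
[col 7] AFNS: children A:{T}, FNS:{A,G,T} ∩→ {T}; cost 0
per-site changes: [2, 2, 2, 2, 2, 2, 1, 2]; total = 15

A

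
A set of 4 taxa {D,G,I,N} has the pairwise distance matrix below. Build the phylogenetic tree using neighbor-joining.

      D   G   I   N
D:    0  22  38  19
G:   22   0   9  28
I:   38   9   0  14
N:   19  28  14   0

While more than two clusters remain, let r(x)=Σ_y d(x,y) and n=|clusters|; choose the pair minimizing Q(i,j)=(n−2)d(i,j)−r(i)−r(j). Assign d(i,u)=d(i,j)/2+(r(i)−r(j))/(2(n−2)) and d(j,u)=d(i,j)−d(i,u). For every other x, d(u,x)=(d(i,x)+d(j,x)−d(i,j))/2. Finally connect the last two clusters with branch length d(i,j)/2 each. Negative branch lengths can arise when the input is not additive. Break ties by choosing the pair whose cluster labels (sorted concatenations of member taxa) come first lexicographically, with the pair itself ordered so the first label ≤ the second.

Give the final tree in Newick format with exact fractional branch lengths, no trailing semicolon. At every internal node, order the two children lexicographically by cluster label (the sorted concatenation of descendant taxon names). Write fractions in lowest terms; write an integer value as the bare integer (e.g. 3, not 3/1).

(((D:14,N:5):23/2,G:4):5/2,I:5/2)

step 1: merge (D,N) at d=19, Q=-102; branch lengths D→14, N→5; new cluster DN
  updated: d(DN,G)=31/2, d(DN,I)=33/2
step 2: merge (DN,G) at d=31/2, Q=-41; branch lengths DN→23/2, G→4; new cluster DGN
  updated: d(DGN,I)=5
step 3: merge (DGN,I) at d=5; branch lengths DGN→5/2, I→5/2; new cluster DGIN
final tree: (((D:14,N:5):23/2,G:4):5/2,I:5/2)
total length: 79/2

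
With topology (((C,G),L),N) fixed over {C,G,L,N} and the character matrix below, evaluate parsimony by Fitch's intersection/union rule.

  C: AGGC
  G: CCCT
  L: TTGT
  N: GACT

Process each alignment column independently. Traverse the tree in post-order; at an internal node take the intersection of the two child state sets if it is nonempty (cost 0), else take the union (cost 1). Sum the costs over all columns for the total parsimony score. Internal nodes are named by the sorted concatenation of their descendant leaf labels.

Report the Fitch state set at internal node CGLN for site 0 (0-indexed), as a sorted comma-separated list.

[col 0] CG: children C:{A}, G:{C} ∪→ {A,C}; cost 1
[col 0] CGL: children CG:{A,C}, L:{T} ∪→ {A,C,T}; cost 1
[col 0] CGLN: children CGL:{A,C,T}, N:{G} ∪→ {A,C,G,T}; cost 1
[col 1] CG: children C:{G}, G:{C} ∪→ {C,G}; cost 1
[col 1] CGL: children CG:{C,G}, L:{T} ∪→ {C,G,T}; cost 1
[col 1] CGLN: children CGL:{C,G,T}, N:{A} ∪→ {A,C,G,T}; cost 1
[col 2] CG: children C:{G}, G:{C} ∪→ {C,G}; cost 1
[col 2] CGL: children CG:{C,G}, L:{G} ∩→ {G}; cost 0
[col 2] CGLN: children CGL:{G}, N:{C} ∪→ {C,G}; cost 1
[col 3] CG: children C:{C}, G:{T} ∪→ {C,T}; cost 1
[col 3] CGL: children CG:{C,T}, L:{T} ∩→ {T}; cost 0
[col 3] CGLN: children CGL:{T}, N:{T} ∩→ {T}; cost 0
per-site changes: [3, 3, 2, 1]; total = 9

A,C,G,T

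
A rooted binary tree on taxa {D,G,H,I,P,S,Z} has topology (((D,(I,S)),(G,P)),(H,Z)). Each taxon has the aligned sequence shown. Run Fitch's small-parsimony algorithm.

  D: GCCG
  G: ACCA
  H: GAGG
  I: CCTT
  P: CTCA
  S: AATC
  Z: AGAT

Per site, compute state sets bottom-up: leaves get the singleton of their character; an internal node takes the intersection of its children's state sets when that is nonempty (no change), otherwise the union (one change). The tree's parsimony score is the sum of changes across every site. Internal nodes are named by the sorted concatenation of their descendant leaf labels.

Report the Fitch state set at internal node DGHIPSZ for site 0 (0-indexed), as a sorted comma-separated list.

A

[col 0] IS: children I:{C}, S:{A} ∪→ {A,C}; cost 1
[col 0] DIS: children D:{G}, IS:{A,C} ∪→ {A,C,G}; cost 1
[col 0] GP: children G:{A}, P:{C} ∪→ {A,C}; cost 1
[col 0] DGIPS: children DIS:{A,C,G}, GP:{A,C} ∩→ {A,C}; cost 0
[col 0] HZ: children H:{G}, Z:{A} ∪→ {A,G}; cost 1
[col 0] DGHIPSZ: children DGIPS:{A,C}, HZ:{A,G} ∩→ {A}; cost 0
[col 1] IS: children I:{C}, S:{A} ∪→ {A,C}; cost 1
[col 1] DIS: children D:{C}, IS:{A,C} ∩→ {C}; cost 0
[col 1] GP: children G:{C}, P:{T} ∪→ {C,T}; cost 1
[col 1] DGIPS: children DIS:{C}, GP:{C,T} ∩→ {C}; cost 0
[col 1] HZ: children H:{A}, Z:{G} ∪→ {A,G}; cost 1
[col 1] DGHIPSZ: children DGIPS:{C}, HZ:{A,G} ∪→ {A,C,G}; cost 1
[col 2] IS: children I:{T}, S:{T} ∩→ {T}; cost 0
[col 2] DIS: children D:{C}, IS:{T} ∪→ {C,T}; cost 1
[col 2] GP: children G:{C}, P:{C} ∩→ {C}; cost 0
[col 2] DGIPS: children DIS:{C,T}, GP:{C} ∩→ {C}; cost 0
[col 2] HZ: children H:{G}, Z:{A} ∪→ {A,G}; cost 1
[col 2] DGHIPSZ: children DGIPS:{C}, HZ:{A,G} ∪→ {A,C,G}; cost 1
[col 3] IS: children I:{T}, S:{C} ∪→ {C,T}; cost 1
[col 3] DIS: children D:{G}, IS:{C,T} ∪→ {C,G,T}; cost 1
[col 3] GP: children G:{A}, P:{A} ∩→ {A}; cost 0
[col 3] DGIPS: children DIS:{C,G,T}, GP:{A} ∪→ {A,C,G,T}; cost 1
[col 3] HZ: children H:{G}, Z:{T} ∪→ {G,T}; cost 1
[col 3] DGHIPSZ: children DGIPS:{A,C,G,T}, HZ:{G,T} ∩→ {G,T}; cost 0
per-site changes: [4, 4, 3, 4]; total = 15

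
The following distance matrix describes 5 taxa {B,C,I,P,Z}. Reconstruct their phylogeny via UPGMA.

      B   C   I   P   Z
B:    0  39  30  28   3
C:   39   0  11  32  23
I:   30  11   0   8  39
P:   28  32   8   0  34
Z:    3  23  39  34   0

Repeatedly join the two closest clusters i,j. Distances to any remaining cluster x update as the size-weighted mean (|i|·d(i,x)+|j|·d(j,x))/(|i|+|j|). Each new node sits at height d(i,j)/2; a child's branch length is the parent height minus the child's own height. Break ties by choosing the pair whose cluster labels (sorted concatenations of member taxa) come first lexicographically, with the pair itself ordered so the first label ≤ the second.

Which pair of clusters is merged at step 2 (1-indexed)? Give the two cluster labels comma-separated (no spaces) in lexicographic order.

1. join B+Z (d=3) ⇒ BZ; edges |B|=3/2, |Z|=3/2
  updated: d(BZ,C)=31, d(BZ,I)=69/2, d(BZ,P)=31
2. join I+P (d=8) ⇒ IP; edges |I|=4, |P|=4
  updated: d(BZ,IP)=131/4, d(C,IP)=43/2
3. join C+IP (d=43/2) ⇒ CIP; edges |C|=43/4, |IP|=27/4
  updated: d(BZ,CIP)=193/6
4. join BZ+CIP (d=193/6) ⇒ BCIPZ; edges |BZ|=175/12, |CIP|=16/3
final tree: ((B:3/2,Z:3/2):175/12,(C:43/4,(I:4,P:4):27/4):16/3)
total length: 581/12

I,P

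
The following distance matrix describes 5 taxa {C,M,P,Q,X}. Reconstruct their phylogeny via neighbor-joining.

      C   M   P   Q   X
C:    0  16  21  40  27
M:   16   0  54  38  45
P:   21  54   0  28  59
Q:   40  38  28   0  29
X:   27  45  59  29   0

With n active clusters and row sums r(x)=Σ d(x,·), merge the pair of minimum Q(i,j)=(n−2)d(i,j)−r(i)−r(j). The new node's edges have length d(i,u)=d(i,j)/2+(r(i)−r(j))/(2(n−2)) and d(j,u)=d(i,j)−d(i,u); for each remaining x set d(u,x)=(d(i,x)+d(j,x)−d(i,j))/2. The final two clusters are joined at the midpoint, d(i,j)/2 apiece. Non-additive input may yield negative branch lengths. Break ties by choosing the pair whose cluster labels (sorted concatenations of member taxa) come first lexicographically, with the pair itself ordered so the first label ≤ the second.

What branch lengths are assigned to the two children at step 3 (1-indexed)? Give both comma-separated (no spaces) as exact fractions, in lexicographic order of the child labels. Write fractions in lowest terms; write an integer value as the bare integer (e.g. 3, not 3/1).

1. join P+Q (d=28, Q=-213) ⇒ PQ; edges |P|=37/2, |Q|=19/2
  updated: d(C,PQ)=33/2, d(M,PQ)=32, d(PQ,X)=30
2. join C+M (d=16, Q=-241/2) ⇒ CM; edges |C|=-3/8, |M|=131/8
  updated: d(CM,PQ)=65/4, d(CM,X)=28
3. join CM+PQ (d=65/4, Q=-297/4) ⇒ CMPQ; edges |CM|=57/8, |PQ|=73/8
  updated: d(CMPQ,X)=167/8
4. join CMPQ+X (d=167/8) ⇒ CMPQX; edges |CMPQ|=167/16, |X|=167/16
final tree: (((C:-3/8,M:131/8):57/8,(P:37/2,Q:19/2):73/8):167/16,X:167/16)
total length: 649/8

57/8,73/8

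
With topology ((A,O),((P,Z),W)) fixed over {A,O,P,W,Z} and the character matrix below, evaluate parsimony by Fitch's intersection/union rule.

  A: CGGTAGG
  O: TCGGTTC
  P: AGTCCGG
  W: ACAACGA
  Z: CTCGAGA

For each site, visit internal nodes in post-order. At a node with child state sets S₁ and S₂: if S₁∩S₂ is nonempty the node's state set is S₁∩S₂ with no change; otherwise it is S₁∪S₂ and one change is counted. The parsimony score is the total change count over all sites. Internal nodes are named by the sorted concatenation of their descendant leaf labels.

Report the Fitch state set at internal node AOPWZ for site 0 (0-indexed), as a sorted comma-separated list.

A,C,T

AO@0: {C} ∪ {T} = {C,T} (union, +1)
PZ@0: {A} ∪ {C} = {A,C} (union, +1)
PWZ@0: {A,C} ∩ {A} = {A} (intersection, +0)
AOPWZ@0: {C,T} ∪ {A} = {A,C,T} (union, +1)
AO@1: {G} ∪ {C} = {C,G} (union, +1)
PZ@1: {G} ∪ {T} = {G,T} (union, +1)
PWZ@1: {G,T} ∪ {C} = {C,G,T} (union, +1)
AOPWZ@1: {C,G} ∩ {C,G,T} = {C,G} (intersection, +0)
AO@2: {G} ∩ {G} = {G} (intersection, +0)
PZ@2: {T} ∪ {C} = {C,T} (union, +1)
PWZ@2: {C,T} ∪ {A} = {A,C,T} (union, +1)
AOPWZ@2: {G} ∪ {A,C,T} = {A,C,G,T} (union, +1)
AO@3: {T} ∪ {G} = {G,T} (union, +1)
PZ@3: {C} ∪ {G} = {C,G} (union, +1)
PWZ@3: {C,G} ∪ {A} = {A,C,G} (union, +1)
AOPWZ@3: {G,T} ∩ {A,C,G} = {G} (intersection, +0)
AO@4: {A} ∪ {T} = {A,T} (union, +1)
PZ@4: {C} ∪ {A} = {A,C} (union, +1)
PWZ@4: {A,C} ∩ {C} = {C} (intersection, +0)
AOPWZ@4: {A,T} ∪ {C} = {A,C,T} (union, +1)
AO@5: {G} ∪ {T} = {G,T} (union, +1)
PZ@5: {G} ∩ {G} = {G} (intersection, +0)
PWZ@5: {G} ∩ {G} = {G} (intersection, +0)
AOPWZ@5: {G,T} ∩ {G} = {G} (intersection, +0)
AO@6: {G} ∪ {C} = {C,G} (union, +1)
PZ@6: {G} ∪ {A} = {A,G} (union, +1)
PWZ@6: {A,G} ∩ {A} = {A} (intersection, +0)
AOPWZ@6: {C,G} ∪ {A} = {A,C,G} (union, +1)
per-site changes: [3, 3, 3, 3, 3, 1, 3]; total = 19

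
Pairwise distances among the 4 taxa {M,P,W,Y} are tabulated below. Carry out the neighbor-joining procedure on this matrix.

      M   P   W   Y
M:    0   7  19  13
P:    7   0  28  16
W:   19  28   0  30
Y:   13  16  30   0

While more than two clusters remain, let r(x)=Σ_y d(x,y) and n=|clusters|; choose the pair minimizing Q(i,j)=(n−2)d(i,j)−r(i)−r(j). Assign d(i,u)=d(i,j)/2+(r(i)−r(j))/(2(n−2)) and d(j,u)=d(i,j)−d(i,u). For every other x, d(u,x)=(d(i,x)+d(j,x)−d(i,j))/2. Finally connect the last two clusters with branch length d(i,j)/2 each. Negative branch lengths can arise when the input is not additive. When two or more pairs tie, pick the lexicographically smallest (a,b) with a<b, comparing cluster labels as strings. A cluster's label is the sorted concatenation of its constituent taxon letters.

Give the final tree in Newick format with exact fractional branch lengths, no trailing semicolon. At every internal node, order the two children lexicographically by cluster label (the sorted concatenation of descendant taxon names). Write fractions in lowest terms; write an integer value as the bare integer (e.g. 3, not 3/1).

(((M:0,W:19):2,P:6):5,Y:5)

iteration 1: select M,W (d=19, Q=-78); attach at lengths (0, 19); label the merged cluster MW
  updated: d(MW,P)=8, d(MW,Y)=12
iteration 2: select MW,P (d=8, Q=-36); attach at lengths (2, 6); label the merged cluster MPW
  updated: d(MPW,Y)=10
iteration 3: select MPW,Y (d=10); attach at lengths (5, 5); label the merged cluster MPWY
final tree: (((M:0,W:19):2,P:6):5,Y:5)
total length: 37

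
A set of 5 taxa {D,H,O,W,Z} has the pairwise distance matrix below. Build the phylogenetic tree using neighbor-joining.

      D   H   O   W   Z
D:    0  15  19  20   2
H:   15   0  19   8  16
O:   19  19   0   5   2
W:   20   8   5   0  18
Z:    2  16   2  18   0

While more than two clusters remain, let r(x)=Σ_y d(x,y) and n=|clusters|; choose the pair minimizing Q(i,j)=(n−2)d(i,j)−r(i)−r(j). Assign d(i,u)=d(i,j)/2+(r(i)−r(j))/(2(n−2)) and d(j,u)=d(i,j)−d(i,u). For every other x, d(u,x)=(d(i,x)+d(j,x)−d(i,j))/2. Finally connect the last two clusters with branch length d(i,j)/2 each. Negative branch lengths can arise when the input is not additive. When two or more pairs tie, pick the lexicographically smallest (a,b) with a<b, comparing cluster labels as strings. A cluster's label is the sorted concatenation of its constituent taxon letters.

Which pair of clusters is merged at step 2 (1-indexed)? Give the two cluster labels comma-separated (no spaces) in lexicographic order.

1. join D+Z (d=2, Q=-88) ⇒ DZ; edges |D|=4, |Z|=-2
  updated: d(DZ,H)=29/2, d(DZ,O)=19/2, d(DZ,W)=18
2. join DZ+O (d=19/2, Q=-113/2) ⇒ DOZ; edges |DZ|=55/8, |O|=21/8
  updated: d(DOZ,H)=12, d(DOZ,W)=27/4
3. join DOZ+H (d=12, Q=-107/4) ⇒ DHOZ; edges |DOZ|=43/8, |H|=53/8
  updated: d(DHOZ,W)=11/8
4. join DHOZ+W (d=11/8) ⇒ DHOWZ; edges |DHOZ|=11/16, |W|=11/16
final tree: ((((D:4,Z:-2):55/8,O:21/8):43/8,H:53/8):11/16,W:11/16)
total length: 199/8

DZ,O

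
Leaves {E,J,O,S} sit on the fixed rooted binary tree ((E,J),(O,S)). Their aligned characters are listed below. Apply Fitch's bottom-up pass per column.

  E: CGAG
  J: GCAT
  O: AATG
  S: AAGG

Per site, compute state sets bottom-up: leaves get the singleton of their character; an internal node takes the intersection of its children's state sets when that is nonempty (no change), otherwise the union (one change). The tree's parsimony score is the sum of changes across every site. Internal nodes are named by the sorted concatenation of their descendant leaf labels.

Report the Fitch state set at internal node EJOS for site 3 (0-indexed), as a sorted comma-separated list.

[col 0] EJ: children E:{C}, J:{G} ∪→ {C,G}; cost 1
[col 0] OS: children O:{A}, S:{A} ∩→ {A}; cost 0
[col 0] EJOS: children EJ:{C,G}, OS:{A} ∪→ {A,C,G}; cost 1
[col 1] EJ: children E:{G}, J:{C} ∪→ {C,G}; cost 1
[col 1] OS: children O:{A}, S:{A} ∩→ {A}; cost 0
[col 1] EJOS: children EJ:{C,G}, OS:{A} ∪→ {A,C,G}; cost 1
[col 2] EJ: children E:{A}, J:{A} ∩→ {A}; cost 0
[col 2] OS: children O:{T}, S:{G} ∪→ {G,T}; cost 1
[col 2] EJOS: children EJ:{A}, OS:{G,T} ∪→ {A,G,T}; cost 1
[col 3] EJ: children E:{G}, J:{T} ∪→ {G,T}; cost 1
[col 3] OS: children O:{G}, S:{G} ∩→ {G}; cost 0
[col 3] EJOS: children EJ:{G,T}, OS:{G} ∩→ {G}; cost 0
per-site changes: [2, 2, 2, 1]; total = 7

G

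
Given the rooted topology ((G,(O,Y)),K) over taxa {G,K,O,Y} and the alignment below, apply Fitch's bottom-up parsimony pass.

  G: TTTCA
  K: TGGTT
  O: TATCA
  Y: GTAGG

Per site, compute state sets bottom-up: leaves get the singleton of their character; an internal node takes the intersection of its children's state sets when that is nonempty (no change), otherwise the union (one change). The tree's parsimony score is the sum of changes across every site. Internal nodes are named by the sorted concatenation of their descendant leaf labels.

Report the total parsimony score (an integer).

[col 0] OY: children O:{T}, Y:{G} ∪→ {G,T}; cost 1
[col 0] GOY: children G:{T}, OY:{G,T} ∩→ {T}; cost 0
[col 0] GKOY: children GOY:{T}, K:{T} ∩→ {T}; cost 0
[col 1] OY: children O:{A}, Y:{T} ∪→ {A,T}; cost 1
[col 1] GOY: children G:{T}, OY:{A,T} ∩→ {T}; cost 0
[col 1] GKOY: children GOY:{T}, K:{G} ∪→ {G,T}; cost 1
[col 2] OY: children O:{T}, Y:{A} ∪→ {A,T}; cost 1
[col 2] GOY: children G:{T}, OY:{A,T} ∩→ {T}; cost 0
[col 2] GKOY: children GOY:{T}, K:{G} ∪→ {G,T}; cost 1
[col 3] OY: children O:{C}, Y:{G} ∪→ {C,G}; cost 1
[col 3] GOY: children G:{C}, OY:{C,G} ∩→ {C}; cost 0
[col 3] GKOY: children GOY:{C}, K:{T} ∪→ {C,T}; cost 1
[col 4] OY: children O:{A}, Y:{G} ∪→ {A,G}; cost 1
[col 4] GOY: children G:{A}, OY:{A,G} ∩→ {A}; cost 0
[col 4] GKOY: children GOY:{A}, K:{T} ∪→ {A,T}; cost 1
per-site changes: [1, 2, 2, 2, 2]; total = 9

9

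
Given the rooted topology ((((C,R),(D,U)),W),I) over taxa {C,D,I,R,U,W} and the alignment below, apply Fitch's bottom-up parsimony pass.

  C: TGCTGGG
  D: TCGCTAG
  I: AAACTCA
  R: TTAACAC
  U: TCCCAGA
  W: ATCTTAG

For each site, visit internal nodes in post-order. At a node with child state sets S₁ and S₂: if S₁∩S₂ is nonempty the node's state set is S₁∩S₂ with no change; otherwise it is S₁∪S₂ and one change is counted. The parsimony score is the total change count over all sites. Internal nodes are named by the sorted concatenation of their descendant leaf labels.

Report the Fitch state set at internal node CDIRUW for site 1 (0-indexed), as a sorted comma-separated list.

A,T

[col 0] CR: children C:{T}, R:{T} ∩→ {T}; cost 0
[col 0] DU: children D:{T}, U:{T} ∩→ {T}; cost 0
[col 0] CDRU: children CR:{T}, DU:{T} ∩→ {T}; cost 0
[col 0] CDRUW: children CDRU:{T}, W:{A} ∪→ {A,T}; cost 1
[col 0] CDIRUW: children CDRUW:{A,T}, I:{A} ∩→ {A}; cost 0
[col 1] CR: children C:{G}, R:{T} ∪→ {G,T}; cost 1
[col 1] DU: children D:{C}, U:{C} ∩→ {C}; cost 0
[col 1] CDRU: children CR:{G,T}, DU:{C} ∪→ {C,G,T}; cost 1
[col 1] CDRUW: children CDRU:{C,G,T}, W:{T} ∩→ {T}; cost 0
[col 1] CDIRUW: children CDRUW:{T}, I:{A} ∪→ {A,T}; cost 1
[col 2] CR: children C:{C}, R:{A} ∪→ {A,C}; cost 1
[col 2] DU: children D:{G}, U:{C} ∪→ {C,G}; cost 1
[col 2] CDRU: children CR:{A,C}, DU:{C,G} ∩→ {C}; cost 0
[col 2] CDRUW: children CDRU:{C}, W:{C} ∩→ {C}; cost 0
[col 2] CDIRUW: children CDRUW:{C}, I:{A} ∪→ {A,C}; cost 1
[col 3] CR: children C:{T}, R:{A} ∪→ {A,T}; cost 1
[col 3] DU: children D:{C}, U:{C} ∩→ {C}; cost 0
[col 3] CDRU: children CR:{A,T}, DU:{C} ∪→ {A,C,T}; cost 1
[col 3] CDRUW: children CDRU:{A,C,T}, W:{T} ∩→ {T}; cost 0
[col 3] CDIRUW: children CDRUW:{T}, I:{C} ∪→ {C,T}; cost 1
[col 4] CR: children C:{G}, R:{C} ∪→ {C,G}; cost 1
[col 4] DU: children D:{T}, U:{A} ∪→ {A,T}; cost 1
[col 4] CDRU: children CR:{C,G}, DU:{A,T} ∪→ {A,C,G,T}; cost 1
[col 4] CDRUW: children CDRU:{A,C,G,T}, W:{T} ∩→ {T}; cost 0
[col 4] CDIRUW: children CDRUW:{T}, I:{T} ∩→ {T}; cost 0
[col 5] CR: children C:{G}, R:{A} ∪→ {A,G}; cost 1
[col 5] DU: children D:{A}, U:{G} ∪→ {A,G}; cost 1
[col 5] CDRU: children CR:{A,G}, DU:{A,G} ∩→ {A,G}; cost 0
[col 5] CDRUW: children CDRU:{A,G}, W:{A} ∩→ {A}; cost 0
[col 5] CDIRUW: children CDRUW:{A}, I:{C} ∪→ {A,C}; cost 1
[col 6] CR: children C:{G}, R:{C} ∪→ {C,G}; cost 1
[col 6] DU: children D:{G}, U:{A} ∪→ {A,G}; cost 1
[col 6] CDRU: children CR:{C,G}, DU:{A,G} ∩→ {G}; cost 0
[col 6] CDRUW: children CDRU:{G}, W:{G} ∩→ {G}; cost 0
[col 6] CDIRUW: children CDRUW:{G}, I:{A} ∪→ {A,G}; cost 1
per-site changes: [1, 3, 3, 3, 3, 3, 3]; total = 19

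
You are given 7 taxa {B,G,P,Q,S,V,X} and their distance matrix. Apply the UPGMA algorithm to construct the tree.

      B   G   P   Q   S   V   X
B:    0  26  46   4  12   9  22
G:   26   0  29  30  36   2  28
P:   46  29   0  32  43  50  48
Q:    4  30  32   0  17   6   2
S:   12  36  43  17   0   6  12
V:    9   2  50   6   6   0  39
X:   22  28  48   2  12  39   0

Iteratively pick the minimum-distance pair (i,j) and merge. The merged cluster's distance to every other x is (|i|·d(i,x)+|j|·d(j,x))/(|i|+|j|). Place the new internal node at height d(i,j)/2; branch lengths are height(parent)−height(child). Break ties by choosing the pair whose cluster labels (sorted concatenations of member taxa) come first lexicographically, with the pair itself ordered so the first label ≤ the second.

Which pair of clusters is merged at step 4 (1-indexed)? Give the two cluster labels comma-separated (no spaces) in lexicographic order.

BS,QX

1. join G+V (d=2) ⇒ GV; edges |G|=1, |V|=1
  updated: d(B,GV)=35/2, d(GV,P)=79/2, d(GV,Q)=18, d(GV,S)=21, d(GV,X)=67/2
2. join Q+X (d=2) ⇒ QX; edges |Q|=1, |X|=1
  updated: d(B,QX)=13, d(GV,QX)=103/4, d(P,QX)=40, d(QX,S)=29/2
3. join B+S (d=12) ⇒ BS; edges |B|=6, |S|=6
  updated: d(BS,GV)=77/4, d(BS,P)=89/2, d(BS,QX)=55/4
4. join BS+QX (d=55/4) ⇒ BQSX; edges |BS|=7/8, |QX|=47/8
  updated: d(BQSX,GV)=45/2, d(BQSX,P)=169/4
5. join BQSX+GV (d=45/2) ⇒ BGQSVX; edges |BQSX|=35/8, |GV|=41/4
  updated: d(BGQSVX,P)=124/3
6. join BGQSVX+P (d=124/3) ⇒ BGPQSVX; edges |BGQSVX|=113/12, |P|=62/3
final tree: ((((B:6,S:6):7/8,(Q:1,X:1):47/8):35/8,(G:1,V:1):41/4):113/12,P:62/3)
total length: 1619/24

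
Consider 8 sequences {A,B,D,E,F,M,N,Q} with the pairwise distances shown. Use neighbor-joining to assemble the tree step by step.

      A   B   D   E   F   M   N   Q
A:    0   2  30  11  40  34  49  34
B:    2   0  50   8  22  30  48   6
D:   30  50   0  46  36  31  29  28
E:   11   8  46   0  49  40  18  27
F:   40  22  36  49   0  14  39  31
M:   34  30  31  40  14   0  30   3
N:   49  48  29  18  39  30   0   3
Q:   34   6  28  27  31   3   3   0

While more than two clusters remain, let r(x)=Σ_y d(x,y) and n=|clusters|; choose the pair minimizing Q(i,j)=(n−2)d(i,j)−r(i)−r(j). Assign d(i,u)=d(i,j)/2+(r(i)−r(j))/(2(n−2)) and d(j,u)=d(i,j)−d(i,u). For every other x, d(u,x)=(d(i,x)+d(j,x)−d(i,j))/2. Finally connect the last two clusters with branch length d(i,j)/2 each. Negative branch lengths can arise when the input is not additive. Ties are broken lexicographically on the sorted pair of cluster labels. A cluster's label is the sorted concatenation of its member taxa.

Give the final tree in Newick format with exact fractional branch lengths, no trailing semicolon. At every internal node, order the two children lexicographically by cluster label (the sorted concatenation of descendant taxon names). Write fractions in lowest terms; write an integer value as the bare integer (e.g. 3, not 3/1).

(((((A:23/6,B:-11/6):29/10,E:28/5):129/8,(N:149/24,Q:-77/24):6):23/8,D:299/16):125/32,(F:51/4,M:5/4):125/32)

iteration 1: select A,B (d=2, Q=-354); attach at lengths (23/6, -11/6); label the merged cluster AB
  updated: d(AB,D)=39, d(AB,E)=17/2, d(AB,F)=30, d(AB,M)=31, d(AB,N)=95/2, d(AB,Q)=19
iteration 2: select AB,E (d=17/2, Q=-321); attach at lengths (29/10, 28/5); label the merged cluster ABE
  updated: d(ABE,D)=153/4, d(ABE,F)=141/4, d(ABE,M)=125/4, d(ABE,N)=57/2, d(ABE,Q)=75/4
iteration 3: select F,M (d=14, Q=-417/2); attach at lengths (51/4, 5/4); label the merged cluster FM
  updated: d(ABE,FM)=105/4, d(D,FM)=53/2, d(FM,N)=55/2, d(FM,Q)=10
iteration 4: select N,Q (d=3, Q=-555/4); attach at lengths (149/24, -77/24); label the merged cluster NQ
  updated: d(ABE,NQ)=177/8, d(D,NQ)=27, d(FM,NQ)=69/4
iteration 5: select ABE,NQ (d=177/8, Q=-435/4); attach at lengths (129/8, 6); label the merged cluster ABENQ
  updated: d(ABENQ,D)=345/16, d(ABENQ,FM)=171/16
iteration 6: select ABENQ,D (d=345/16, Q=-235/4); attach at lengths (23/8, 299/16); label the merged cluster ABDENQ
  updated: d(ABDENQ,FM)=125/16
iteration 7: select ABDENQ,FM (d=125/16); attach at lengths (125/32, 125/32); label the merged cluster ABDEFMNQ
final tree: (((((A:23/6,B:-11/6):29/10,E:28/5):129/8,(N:149/24,Q:-77/24):6):23/8,D:299/16):125/32,(F:51/4,M:5/4):125/32)
total length: 79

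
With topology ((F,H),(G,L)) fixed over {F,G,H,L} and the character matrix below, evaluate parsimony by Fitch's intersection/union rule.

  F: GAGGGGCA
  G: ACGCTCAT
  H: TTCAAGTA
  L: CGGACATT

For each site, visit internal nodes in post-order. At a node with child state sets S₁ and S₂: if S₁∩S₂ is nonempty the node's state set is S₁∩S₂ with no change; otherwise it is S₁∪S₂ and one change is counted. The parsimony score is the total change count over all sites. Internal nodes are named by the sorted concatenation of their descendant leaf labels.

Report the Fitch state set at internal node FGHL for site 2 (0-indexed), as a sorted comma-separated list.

[col 0] FH: children F:{G}, H:{T} ∪→ {G,T}; cost 1
[col 0] GL: children G:{A}, L:{C} ∪→ {A,C}; cost 1
[col 0] FGHL: children FH:{G,T}, GL:{A,C} ∪→ {A,C,G,T}; cost 1
[col 1] FH: children F:{A}, H:{T} ∪→ {A,T}; cost 1
[col 1] GL: children G:{C}, L:{G} ∪→ {C,G}; cost 1
[col 1] FGHL: children FH:{A,T}, GL:{C,G} ∪→ {A,C,G,T}; cost 1
[col 2] FH: children F:{G}, H:{C} ∪→ {C,G}; cost 1
[col 2] GL: children G:{G}, L:{G} ∩→ {G}; cost 0
[col 2] FGHL: children FH:{C,G}, GL:{G} ∩→ {G}; cost 0
[col 3] FH: children F:{G}, H:{A} ∪→ {A,G}; cost 1
[col 3] GL: children G:{C}, L:{A} ∪→ {A,C}; cost 1
[col 3] FGHL: children FH:{A,G}, GL:{A,C} ∩→ {A}; cost 0
[col 4] FH: children F:{G}, H:{A} ∪→ {A,G}; cost 1
[col 4] GL: children G:{T}, L:{C} ∪→ {C,T}; cost 1
[col 4] FGHL: children FH:{A,G}, GL:{C,T} ∪→ {A,C,G,T}; cost 1
[col 5] FH: children F:{G}, H:{G} ∩→ {G}; cost 0
[col 5] GL: children G:{C}, L:{A} ∪→ {A,C}; cost 1
[col 5] FGHL: children FH:{G}, GL:{A,C} ∪→ {A,C,G}; cost 1
[col 6] FH: children F:{C}, H:{T} ∪→ {C,T}; cost 1
[col 6] GL: children G:{A}, L:{T} ∪→ {A,T}; cost 1
[col 6] FGHL: children FH:{C,T}, GL:{A,T} ∩→ {T}; cost 0
[col 7] FH: children F:{A}, H:{A} ∩→ {A}; cost 0
[col 7] GL: children G:{T}, L:{T} ∩→ {T}; cost 0
[col 7] FGHL: children FH:{A}, GL:{T} ∪→ {A,T}; cost 1
per-site changes: [3, 3, 1, 2, 3, 2, 2, 1]; total = 17

G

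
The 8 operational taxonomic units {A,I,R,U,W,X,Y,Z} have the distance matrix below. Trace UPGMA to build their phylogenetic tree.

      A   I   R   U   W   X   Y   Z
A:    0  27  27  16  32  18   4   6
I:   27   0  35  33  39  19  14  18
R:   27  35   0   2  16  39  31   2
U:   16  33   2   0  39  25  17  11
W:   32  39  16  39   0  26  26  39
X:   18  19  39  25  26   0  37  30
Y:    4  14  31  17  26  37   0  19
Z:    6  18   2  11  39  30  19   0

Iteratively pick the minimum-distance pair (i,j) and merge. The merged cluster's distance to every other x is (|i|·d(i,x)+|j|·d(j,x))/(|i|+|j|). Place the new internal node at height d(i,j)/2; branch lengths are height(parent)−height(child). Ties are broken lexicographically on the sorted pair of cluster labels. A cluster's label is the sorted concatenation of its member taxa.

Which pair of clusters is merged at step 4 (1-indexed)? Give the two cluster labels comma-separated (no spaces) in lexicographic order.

I,X

iteration 1: select R,U (d=2); attach at lengths (1, 1); label the merged cluster RU
  updated: d(A,RU)=43/2, d(I,RU)=34, d(RU,W)=55/2, d(RU,X)=32, d(RU,Y)=24, d(RU,Z)=13/2
iteration 2: select A,Y (d=4); attach at lengths (2, 2); label the merged cluster AY
  updated: d(AY,I)=41/2, d(AY,RU)=91/4, d(AY,W)=29, d(AY,X)=55/2, d(AY,Z)=25/2
iteration 3: select RU,Z (d=13/2); attach at lengths (9/4, 13/4); label the merged cluster RUZ
  updated: d(AY,RUZ)=58/3, d(I,RUZ)=86/3, d(RUZ,W)=94/3, d(RUZ,X)=94/3
iteration 4: select I,X (d=19); attach at lengths (19/2, 19/2); label the merged cluster IX
  updated: d(AY,IX)=24, d(IX,RUZ)=30, d(IX,W)=65/2
iteration 5: select AY,RUZ (d=58/3); attach at lengths (23/3, 77/12); label the merged cluster ARUYZ
  updated: d(ARUYZ,IX)=138/5, d(ARUYZ,W)=152/5
iteration 6: select ARUYZ,IX (d=138/5); attach at lengths (62/15, 43/10); label the merged cluster AIRUXYZ
  updated: d(AIRUXYZ,W)=31
iteration 7: select AIRUXYZ,W (d=31); attach at lengths (17/10, 31/2); label the merged cluster AIRUWXYZ
final tree: ((((A:2,Y:2):23/3,((R:1,U:1):9/4,Z:13/4):77/12):62/15,(I:19/2,X:19/2):43/10):17/10,W:31/2)
total length: 4213/60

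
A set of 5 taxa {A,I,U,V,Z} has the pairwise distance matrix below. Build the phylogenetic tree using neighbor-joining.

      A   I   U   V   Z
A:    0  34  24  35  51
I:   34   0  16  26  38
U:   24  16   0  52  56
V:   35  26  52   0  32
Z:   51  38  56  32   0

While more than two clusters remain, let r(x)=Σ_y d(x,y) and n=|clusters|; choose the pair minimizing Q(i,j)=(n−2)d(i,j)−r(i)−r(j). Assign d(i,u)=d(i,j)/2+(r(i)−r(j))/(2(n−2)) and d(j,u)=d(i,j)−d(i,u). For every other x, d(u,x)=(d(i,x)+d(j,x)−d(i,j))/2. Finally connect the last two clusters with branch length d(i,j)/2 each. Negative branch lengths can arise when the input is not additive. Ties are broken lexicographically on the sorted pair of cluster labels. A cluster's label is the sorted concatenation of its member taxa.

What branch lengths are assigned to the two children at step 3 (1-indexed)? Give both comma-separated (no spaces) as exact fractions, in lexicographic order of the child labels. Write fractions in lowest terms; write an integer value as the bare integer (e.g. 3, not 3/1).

1. join V+Z (d=32, Q=-226) ⇒ VZ; edges |V|=32/3, |Z|=64/3
  updated: d(A,VZ)=27, d(I,VZ)=16, d(U,VZ)=38
2. join A+U (d=24, Q=-115) ⇒ AU; edges |A|=55/4, |U|=41/4
  updated: d(AU,I)=13, d(AU,VZ)=41/2
3. join AU+I (d=13, Q=-99/2) ⇒ AIU; edges |AU|=35/4, |I|=17/4
  updated: d(AIU,VZ)=47/4
4. join AIU+VZ (d=47/4) ⇒ AIUVZ; edges |AIU|=47/8, |VZ|=47/8
final tree: (((A:55/4,U:41/4):35/4,I:17/4):47/8,(V:32/3,Z:64/3):47/8)
total length: 323/4

35/4,17/4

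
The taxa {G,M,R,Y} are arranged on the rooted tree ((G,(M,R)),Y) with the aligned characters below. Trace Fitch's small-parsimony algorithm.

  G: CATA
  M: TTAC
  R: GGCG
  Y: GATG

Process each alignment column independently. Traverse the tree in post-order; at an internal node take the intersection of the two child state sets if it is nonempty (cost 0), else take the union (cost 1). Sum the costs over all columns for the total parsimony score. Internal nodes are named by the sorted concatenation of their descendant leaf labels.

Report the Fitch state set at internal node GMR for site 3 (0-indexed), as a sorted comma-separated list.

A,C,G

[col 0] MR: children M:{T}, R:{G} ∪→ {G,T}; cost 1
[col 0] GMR: children G:{C}, MR:{G,T} ∪→ {C,G,T}; cost 1
[col 0] GMRY: children GMR:{C,G,T}, Y:{G} ∩→ {G}; cost 0
[col 1] MR: children M:{T}, R:{G} ∪→ {G,T}; cost 1
[col 1] GMR: children G:{A}, MR:{G,T} ∪→ {A,G,T}; cost 1
[col 1] GMRY: children GMR:{A,G,T}, Y:{A} ∩→ {A}; cost 0
[col 2] MR: children M:{A}, R:{C} ∪→ {A,C}; cost 1
[col 2] GMR: children G:{T}, MR:{A,C} ∪→ {A,C,T}; cost 1
[col 2] GMRY: children GMR:{A,C,T}, Y:{T} ∩→ {T}; cost 0
[col 3] MR: children M:{C}, R:{G} ∪→ {C,G}; cost 1
[col 3] GMR: children G:{A}, MR:{C,G} ∪→ {A,C,G}; cost 1
[col 3] GMRY: children GMR:{A,C,G}, Y:{G} ∩→ {G}; cost 0
per-site changes: [2, 2, 2, 2]; total = 8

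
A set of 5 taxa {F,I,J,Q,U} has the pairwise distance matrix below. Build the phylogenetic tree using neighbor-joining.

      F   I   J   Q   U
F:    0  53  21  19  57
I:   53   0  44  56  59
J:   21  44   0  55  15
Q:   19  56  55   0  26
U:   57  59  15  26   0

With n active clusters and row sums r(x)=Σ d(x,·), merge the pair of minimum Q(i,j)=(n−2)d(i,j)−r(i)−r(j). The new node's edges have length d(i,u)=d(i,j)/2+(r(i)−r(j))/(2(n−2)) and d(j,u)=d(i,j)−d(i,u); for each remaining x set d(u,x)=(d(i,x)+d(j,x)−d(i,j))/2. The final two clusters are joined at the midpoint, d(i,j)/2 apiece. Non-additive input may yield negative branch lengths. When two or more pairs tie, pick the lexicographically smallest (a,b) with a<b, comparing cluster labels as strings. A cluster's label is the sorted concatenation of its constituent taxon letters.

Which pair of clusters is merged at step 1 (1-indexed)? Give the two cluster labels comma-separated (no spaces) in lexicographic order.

1. join F+Q (d=19, Q=-249) ⇒ FQ; edges |F|=17/2, |Q|=21/2
  updated: d(FQ,I)=45, d(FQ,J)=57/2, d(FQ,U)=32
2. join FQ+I (d=45, Q=-327/2) ⇒ FIQ; edges |FQ|=95/8, |I|=265/8
  updated: d(FIQ,J)=55/4, d(FIQ,U)=23
3. join FIQ+J (d=55/4, Q=-207/4) ⇒ FIJQ; edges |FIQ|=87/8, |J|=23/8
  updated: d(FIJQ,U)=97/8
4. join FIJQ+U (d=97/8) ⇒ FIJQU; edges |FIJQ|=97/16, |U|=97/16
final tree: ((((F:17/2,Q:21/2):95/8,I:265/8):87/8,J:23/8):97/16,U:97/16)
total length: 719/8

F,Q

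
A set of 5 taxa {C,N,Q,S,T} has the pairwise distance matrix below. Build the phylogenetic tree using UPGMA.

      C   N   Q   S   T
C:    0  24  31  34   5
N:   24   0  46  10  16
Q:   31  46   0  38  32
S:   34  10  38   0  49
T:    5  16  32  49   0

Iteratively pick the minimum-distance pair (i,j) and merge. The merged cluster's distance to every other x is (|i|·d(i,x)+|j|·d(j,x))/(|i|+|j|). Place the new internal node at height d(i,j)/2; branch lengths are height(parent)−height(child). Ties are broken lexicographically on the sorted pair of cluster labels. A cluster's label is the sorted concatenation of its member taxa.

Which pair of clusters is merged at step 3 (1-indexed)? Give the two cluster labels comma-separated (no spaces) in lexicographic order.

CT,NS

iteration 1: select C,T (d=5); attach at lengths (5/2, 5/2); label the merged cluster CT
  updated: d(CT,N)=20, d(CT,Q)=63/2, d(CT,S)=83/2
iteration 2: select N,S (d=10); attach at lengths (5, 5); label the merged cluster NS
  updated: d(CT,NS)=123/4, d(NS,Q)=42
iteration 3: select CT,NS (d=123/4); attach at lengths (103/8, 83/8); label the merged cluster CNST
  updated: d(CNST,Q)=147/4
iteration 4: select CNST,Q (d=147/4); attach at lengths (3, 147/8); label the merged cluster CNQST
final tree: (((C:5/2,T:5/2):103/8,(N:5,S:5):83/8):3,Q:147/8)
total length: 477/8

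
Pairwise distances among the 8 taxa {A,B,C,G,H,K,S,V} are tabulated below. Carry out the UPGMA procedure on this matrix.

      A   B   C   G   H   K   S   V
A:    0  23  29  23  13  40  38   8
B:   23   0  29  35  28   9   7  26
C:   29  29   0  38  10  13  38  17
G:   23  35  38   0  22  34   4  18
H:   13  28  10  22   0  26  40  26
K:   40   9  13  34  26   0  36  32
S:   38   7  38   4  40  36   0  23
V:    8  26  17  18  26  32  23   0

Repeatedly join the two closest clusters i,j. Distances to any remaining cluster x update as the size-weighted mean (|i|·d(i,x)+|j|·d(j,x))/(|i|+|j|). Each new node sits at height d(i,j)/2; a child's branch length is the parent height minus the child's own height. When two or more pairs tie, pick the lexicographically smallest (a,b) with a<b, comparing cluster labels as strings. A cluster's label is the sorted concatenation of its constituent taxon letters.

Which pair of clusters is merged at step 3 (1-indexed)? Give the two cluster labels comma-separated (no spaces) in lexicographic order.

1. join G+S (d=4) ⇒ GS; edges |G|=2, |S|=2
  updated: d(A,GS)=61/2, d(B,GS)=21, d(C,GS)=38, d(GS,H)=31, d(GS,K)=35, d(GS,V)=41/2
2. join A+V (d=8) ⇒ AV; edges |A|=4, |V|=4
  updated: d(AV,B)=49/2, d(AV,C)=23, d(AV,GS)=51/2, d(AV,H)=39/2, d(AV,K)=36
3. join B+K (d=9) ⇒ BK; edges |B|=9/2, |K|=9/2
  updated: d(AV,BK)=121/4, d(BK,C)=21, d(BK,GS)=28, d(BK,H)=27
4. join C+H (d=10) ⇒ CH; edges |C|=5, |H|=5
  updated: d(AV,CH)=85/4, d(BK,CH)=24, d(CH,GS)=69/2
5. join AV+CH (d=85/4) ⇒ ACHV; edges |AV|=53/8, |CH|=45/8
  updated: d(ACHV,BK)=217/8, d(ACHV,GS)=30
6. join ACHV+BK (d=217/8) ⇒ ABCHKV; edges |ACHV|=47/16, |BK|=145/16
  updated: d(ABCHKV,GS)=88/3
7. join ABCHKV+GS (d=88/3) ⇒ ABCGHKSV; edges |ABCHKV|=53/48, |GS|=38/3
final tree: ((((A:4,V:4):53/8,(C:5,H:5):45/8):47/16,(B:9/2,K:9/2):145/16):53/48,(G:2,S:2):38/3)
total length: 3313/48

B,K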